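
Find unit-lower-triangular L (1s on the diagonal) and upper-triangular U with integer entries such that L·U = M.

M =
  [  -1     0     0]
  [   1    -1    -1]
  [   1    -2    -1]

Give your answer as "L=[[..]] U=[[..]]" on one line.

  row1 -= -1·row0 → [0,-1,-1]
  row2 -= -1·row0 → [0,-2,-1]
  row2 -= 2·row1 → [0,0,1]

L=[[1,0,0],[-1,1,0],[-1,2,1]] U=[[-1,0,0],[0,-1,-1],[0,0,1]]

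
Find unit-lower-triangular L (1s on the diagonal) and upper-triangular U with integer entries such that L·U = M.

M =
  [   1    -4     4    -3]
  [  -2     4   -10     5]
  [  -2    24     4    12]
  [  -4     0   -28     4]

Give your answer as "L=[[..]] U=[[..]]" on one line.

  R1 -= -2·R0 → [0,-4,-2,-1]
  R2 -= -2·R0 → [0,16,12,6]
  R3 -= -4·R0 → [0,-16,-12,-8]
  R2 -= -4·R1 → [0,0,4,2]
  R3 -= 4·R1 → [0,0,-4,-4]
  R3 -= -1·R2 → [0,0,0,-2]

L=[[1,0,0,0],[-2,1,0,0],[-2,-4,1,0],[-4,4,-1,1]] U=[[1,-4,4,-3],[0,-4,-2,-1],[0,0,4,2],[0,0,0,-2]]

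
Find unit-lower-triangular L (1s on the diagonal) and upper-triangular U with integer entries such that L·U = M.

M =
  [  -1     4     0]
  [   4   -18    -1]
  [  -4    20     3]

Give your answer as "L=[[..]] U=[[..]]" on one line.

L=[[1,0,0],[-4,1,0],[4,-2,1]] U=[[-1,4,0],[0,-2,-1],[0,0,1]]

  row1 -= -4·row0 → [0,-2,-1]
  row2 -= 4·row0 → [0,4,3]
  row2 -= -2·row1 → [0,0,1]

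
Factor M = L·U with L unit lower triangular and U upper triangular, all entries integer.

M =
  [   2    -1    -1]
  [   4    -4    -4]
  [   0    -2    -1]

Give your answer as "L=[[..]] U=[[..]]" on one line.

  row1 -= 2·row0 → [0,-2,-2]
  row2 -= 0·row0 → [0,-2,-1]
  row2 -= 1·row1 → [0,0,1]

L=[[1,0,0],[2,1,0],[0,1,1]] U=[[2,-1,-1],[0,-2,-2],[0,0,1]]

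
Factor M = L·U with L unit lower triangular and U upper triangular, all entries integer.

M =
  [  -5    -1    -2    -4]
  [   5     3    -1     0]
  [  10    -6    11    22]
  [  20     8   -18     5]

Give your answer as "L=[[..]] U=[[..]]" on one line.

L=[[1,0,0,0],[-1,1,0,0],[-2,-4,1,0],[-4,2,4,1]] U=[[-5,-1,-2,-4],[0,2,-3,-4],[0,0,-5,-2],[0,0,0,5]]

  R1 -= -1·R0 → [0,2,-3,-4]
  R2 -= -2·R0 → [0,-8,7,14]
  R3 -= -4·R0 → [0,4,-26,-11]
  R2 -= -4·R1 → [0,0,-5,-2]
  R3 -= 2·R1 → [0,0,-20,-3]
  R3 -= 4·R2 → [0,0,0,5]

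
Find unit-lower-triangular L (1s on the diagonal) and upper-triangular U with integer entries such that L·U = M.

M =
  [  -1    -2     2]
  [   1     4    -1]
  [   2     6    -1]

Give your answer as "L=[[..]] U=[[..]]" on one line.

  row1 -= -1·row0 → [0,2,1]
  row2 -= -2·row0 → [0,2,3]
  row2 -= 1·row1 → [0,0,2]

L=[[1,0,0],[-1,1,0],[-2,1,1]] U=[[-1,-2,2],[0,2,1],[0,0,2]]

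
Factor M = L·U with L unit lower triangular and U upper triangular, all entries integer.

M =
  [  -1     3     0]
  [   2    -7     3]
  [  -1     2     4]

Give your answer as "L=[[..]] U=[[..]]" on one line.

  row1 -= -2·row0 → [0,-1,3]
  row2 -= 1·row0 → [0,-1,4]
  row2 -= 1·row1 → [0,0,1]

L=[[1,0,0],[-2,1,0],[1,1,1]] U=[[-1,3,0],[0,-1,3],[0,0,1]]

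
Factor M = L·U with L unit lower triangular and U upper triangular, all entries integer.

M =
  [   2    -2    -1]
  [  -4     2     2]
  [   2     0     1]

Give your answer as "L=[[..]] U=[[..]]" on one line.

  row1 -= -2·row0 → [0,-2,0]
  row2 -= 1·row0 → [0,2,2]
  row2 -= -1·row1 → [0,0,2]

L=[[1,0,0],[-2,1,0],[1,-1,1]] U=[[2,-2,-1],[0,-2,0],[0,0,2]]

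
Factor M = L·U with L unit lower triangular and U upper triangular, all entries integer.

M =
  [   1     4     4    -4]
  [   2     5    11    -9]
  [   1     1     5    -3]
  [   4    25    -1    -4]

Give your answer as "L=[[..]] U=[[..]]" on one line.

  R1 -= 2·R0 → [0,-3,3,-1]
  R2 -= 1·R0 → [0,-3,1,1]
  R3 -= 4·R0 → [0,9,-17,12]
  R2 -= 1·R1 → [0,0,-2,2]
  R3 -= -3·R1 → [0,0,-8,9]
  R3 -= 4·R2 → [0,0,0,1]

L=[[1,0,0,0],[2,1,0,0],[1,1,1,0],[4,-3,4,1]] U=[[1,4,4,-4],[0,-3,3,-1],[0,0,-2,2],[0,0,0,1]]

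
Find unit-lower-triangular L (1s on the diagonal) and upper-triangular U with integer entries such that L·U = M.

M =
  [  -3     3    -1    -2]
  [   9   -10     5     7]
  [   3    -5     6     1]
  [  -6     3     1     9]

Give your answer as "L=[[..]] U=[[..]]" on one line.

  R1 -= -3·R0 → [0,-1,2,1]
  R2 -= -1·R0 → [0,-2,5,-1]
  R3 -= 2·R0 → [0,-3,3,13]
  R2 -= 2·R1 → [0,0,1,-3]
  R3 -= 3·R1 → [0,0,-3,10]
  R3 -= -3·R2 → [0,0,0,1]

L=[[1,0,0,0],[-3,1,0,0],[-1,2,1,0],[2,3,-3,1]] U=[[-3,3,-1,-2],[0,-1,2,1],[0,0,1,-3],[0,0,0,1]]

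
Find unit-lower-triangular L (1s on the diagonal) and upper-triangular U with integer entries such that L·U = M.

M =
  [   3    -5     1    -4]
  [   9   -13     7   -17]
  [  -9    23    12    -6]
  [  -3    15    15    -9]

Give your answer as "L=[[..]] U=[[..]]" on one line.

  row1 -= 3·row0 → [0,2,4,-5]
  row2 -= -3·row0 → [0,8,15,-18]
  row3 -= -1·row0 → [0,10,16,-13]
  row2 -= 4·row1 → [0,0,-1,2]
  row3 -= 5·row1 → [0,0,-4,12]
  row3 -= 4·row2 → [0,0,0,4]

L=[[1,0,0,0],[3,1,0,0],[-3,4,1,0],[-1,5,4,1]] U=[[3,-5,1,-4],[0,2,4,-5],[0,0,-1,2],[0,0,0,4]]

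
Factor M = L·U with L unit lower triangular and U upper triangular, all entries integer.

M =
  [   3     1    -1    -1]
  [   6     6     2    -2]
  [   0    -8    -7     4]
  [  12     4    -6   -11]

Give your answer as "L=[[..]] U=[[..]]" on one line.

  R1 -= 2·R0 → [0,4,4,0]
  R2 -= 0·R0 → [0,-8,-7,4]
  R3 -= 4·R0 → [0,0,-2,-7]
  R2 -= -2·R1 → [0,0,1,4]
  R3 -= 0·R1 → [0,0,-2,-7]
  R3 -= -2·R2 → [0,0,0,1]

L=[[1,0,0,0],[2,1,0,0],[0,-2,1,0],[4,0,-2,1]] U=[[3,1,-1,-1],[0,4,4,0],[0,0,1,4],[0,0,0,1]]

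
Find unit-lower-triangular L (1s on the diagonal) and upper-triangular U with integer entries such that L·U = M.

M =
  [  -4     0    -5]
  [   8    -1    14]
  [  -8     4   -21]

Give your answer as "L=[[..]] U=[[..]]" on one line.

L=[[1,0,0],[-2,1,0],[2,-4,1]] U=[[-4,0,-5],[0,-1,4],[0,0,5]]

  R1 -= -2·R0 → [0,-1,4]
  R2 -= 2·R0 → [0,4,-11]
  R2 -= -4·R1 → [0,0,5]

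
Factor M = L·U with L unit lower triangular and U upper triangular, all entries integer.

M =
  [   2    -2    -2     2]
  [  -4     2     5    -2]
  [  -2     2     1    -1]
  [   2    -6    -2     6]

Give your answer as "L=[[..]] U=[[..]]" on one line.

  r1 -= -2·r0 → [0,-2,1,2]
  r2 -= -1·r0 → [0,0,-1,1]
  r3 -= 1·r0 → [0,-4,0,4]
  r2 -= 0·r1 → [0,0,-1,1]
  r3 -= 2·r1 → [0,0,-2,0]
  r3 -= 2·r2 → [0,0,0,-2]

L=[[1,0,0,0],[-2,1,0,0],[-1,0,1,0],[1,2,2,1]] U=[[2,-2,-2,2],[0,-2,1,2],[0,0,-1,1],[0,0,0,-2]]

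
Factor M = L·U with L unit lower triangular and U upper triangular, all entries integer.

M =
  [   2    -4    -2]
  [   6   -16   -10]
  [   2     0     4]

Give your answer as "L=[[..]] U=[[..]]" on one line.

L=[[1,0,0],[3,1,0],[1,-1,1]] U=[[2,-4,-2],[0,-4,-4],[0,0,2]]

  r1 -= 3·r0 → [0,-4,-4]
  r2 -= 1·r0 → [0,4,6]
  r2 -= -1·r1 → [0,0,2]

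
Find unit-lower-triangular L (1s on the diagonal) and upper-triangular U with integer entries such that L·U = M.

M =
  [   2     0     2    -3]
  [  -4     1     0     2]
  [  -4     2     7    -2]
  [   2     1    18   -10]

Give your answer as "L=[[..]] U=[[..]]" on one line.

  row1 -= -2·row0 → [0,1,4,-4]
  row2 -= -2·row0 → [0,2,11,-8]
  row3 -= 1·row0 → [0,1,16,-7]
  row2 -= 2·row1 → [0,0,3,0]
  row3 -= 1·row1 → [0,0,12,-3]
  row3 -= 4·row2 → [0,0,0,-3]

L=[[1,0,0,0],[-2,1,0,0],[-2,2,1,0],[1,1,4,1]] U=[[2,0,2,-3],[0,1,4,-4],[0,0,3,0],[0,0,0,-3]]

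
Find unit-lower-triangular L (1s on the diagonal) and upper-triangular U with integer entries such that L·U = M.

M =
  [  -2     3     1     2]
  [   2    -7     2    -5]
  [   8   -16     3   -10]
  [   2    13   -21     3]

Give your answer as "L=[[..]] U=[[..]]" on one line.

L=[[1,0,0,0],[-1,1,0,0],[-4,1,1,0],[-1,-4,-2,1]] U=[[-2,3,1,2],[0,-4,3,-3],[0,0,4,1],[0,0,0,-5]]

  row1 -= -1·row0 → [0,-4,3,-3]
  row2 -= -4·row0 → [0,-4,7,-2]
  row3 -= -1·row0 → [0,16,-20,5]
  row2 -= 1·row1 → [0,0,4,1]
  row3 -= -4·row1 → [0,0,-8,-7]
  row3 -= -2·row2 → [0,0,0,-5]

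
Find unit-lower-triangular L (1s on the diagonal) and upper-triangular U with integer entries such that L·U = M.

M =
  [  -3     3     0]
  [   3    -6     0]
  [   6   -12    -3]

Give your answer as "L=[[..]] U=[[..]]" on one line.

L=[[1,0,0],[-1,1,0],[-2,2,1]] U=[[-3,3,0],[0,-3,0],[0,0,-3]]

  row1 -= -1·row0 → [0,-3,0]
  row2 -= -2·row0 → [0,-6,-3]
  row2 -= 2·row1 → [0,0,-3]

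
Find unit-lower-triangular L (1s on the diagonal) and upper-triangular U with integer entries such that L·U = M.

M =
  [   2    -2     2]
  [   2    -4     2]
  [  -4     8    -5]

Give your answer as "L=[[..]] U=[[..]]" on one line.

  row1 -= 1·row0 → [0,-2,0]
  row2 -= -2·row0 → [0,4,-1]
  row2 -= -2·row1 → [0,0,-1]

L=[[1,0,0],[1,1,0],[-2,-2,1]] U=[[2,-2,2],[0,-2,0],[0,0,-1]]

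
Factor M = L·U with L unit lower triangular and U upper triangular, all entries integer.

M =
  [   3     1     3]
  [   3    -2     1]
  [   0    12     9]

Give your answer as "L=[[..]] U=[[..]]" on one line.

L=[[1,0,0],[1,1,0],[0,-4,1]] U=[[3,1,3],[0,-3,-2],[0,0,1]]

  row1 -= 1·row0 → [0,-3,-2]
  row2 -= 0·row0 → [0,12,9]
  row2 -= -4·row1 → [0,0,1]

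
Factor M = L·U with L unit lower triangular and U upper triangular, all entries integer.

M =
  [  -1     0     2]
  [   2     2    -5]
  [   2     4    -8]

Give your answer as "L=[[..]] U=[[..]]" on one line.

  row1 -= -2·row0 → [0,2,-1]
  row2 -= -2·row0 → [0,4,-4]
  row2 -= 2·row1 → [0,0,-2]

L=[[1,0,0],[-2,1,0],[-2,2,1]] U=[[-1,0,2],[0,2,-1],[0,0,-2]]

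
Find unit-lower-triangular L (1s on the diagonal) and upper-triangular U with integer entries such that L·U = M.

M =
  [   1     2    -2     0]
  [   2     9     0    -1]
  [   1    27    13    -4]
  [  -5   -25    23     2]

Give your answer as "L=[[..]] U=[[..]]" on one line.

L=[[1,0,0,0],[2,1,0,0],[1,5,1,0],[-5,-3,-5,1]] U=[[1,2,-2,0],[0,5,4,-1],[0,0,-5,1],[0,0,0,4]]

  r1 -= 2·r0 → [0,5,4,-1]
  r2 -= 1·r0 → [0,25,15,-4]
  r3 -= -5·r0 → [0,-15,13,2]
  r2 -= 5·r1 → [0,0,-5,1]
  r3 -= -3·r1 → [0,0,25,-1]
  r3 -= -5·r2 → [0,0,0,4]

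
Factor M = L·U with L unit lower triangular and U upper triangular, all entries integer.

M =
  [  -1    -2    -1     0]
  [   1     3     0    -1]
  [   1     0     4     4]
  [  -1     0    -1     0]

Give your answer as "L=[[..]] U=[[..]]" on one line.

  r1 -= -1·r0 → [0,1,-1,-1]
  r2 -= -1·r0 → [0,-2,3,4]
  r3 -= 1·r0 → [0,2,0,0]
  r2 -= -2·r1 → [0,0,1,2]
  r3 -= 2·r1 → [0,0,2,2]
  r3 -= 2·r2 → [0,0,0,-2]

L=[[1,0,0,0],[-1,1,0,0],[-1,-2,1,0],[1,2,2,1]] U=[[-1,-2,-1,0],[0,1,-1,-1],[0,0,1,2],[0,0,0,-2]]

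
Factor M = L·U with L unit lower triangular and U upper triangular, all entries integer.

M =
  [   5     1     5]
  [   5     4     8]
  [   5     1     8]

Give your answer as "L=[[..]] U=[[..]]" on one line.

  R1 -= 1·R0 → [0,3,3]
  R2 -= 1·R0 → [0,0,3]
  R2 -= 0·R1 → [0,0,3]

L=[[1,0,0],[1,1,0],[1,0,1]] U=[[5,1,5],[0,3,3],[0,0,3]]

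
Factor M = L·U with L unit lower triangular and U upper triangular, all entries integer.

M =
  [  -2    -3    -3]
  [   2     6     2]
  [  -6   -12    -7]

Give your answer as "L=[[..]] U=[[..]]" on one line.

L=[[1,0,0],[-1,1,0],[3,-1,1]] U=[[-2,-3,-3],[0,3,-1],[0,0,1]]

  R1 -= -1·R0 → [0,3,-1]
  R2 -= 3·R0 → [0,-3,2]
  R2 -= -1·R1 → [0,0,1]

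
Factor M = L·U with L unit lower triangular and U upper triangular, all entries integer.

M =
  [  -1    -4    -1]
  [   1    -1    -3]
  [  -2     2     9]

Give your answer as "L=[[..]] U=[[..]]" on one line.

  row1 -= -1·row0 → [0,-5,-4]
  row2 -= 2·row0 → [0,10,11]
  row2 -= -2·row1 → [0,0,3]

L=[[1,0,0],[-1,1,0],[2,-2,1]] U=[[-1,-4,-1],[0,-5,-4],[0,0,3]]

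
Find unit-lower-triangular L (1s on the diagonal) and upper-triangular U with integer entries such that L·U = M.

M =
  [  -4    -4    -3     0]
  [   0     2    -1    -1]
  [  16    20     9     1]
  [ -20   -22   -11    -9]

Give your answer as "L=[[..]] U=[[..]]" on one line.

  r1 -= 0·r0 → [0,2,-1,-1]
  r2 -= -4·r0 → [0,4,-3,1]
  r3 -= 5·r0 → [0,-2,4,-9]
  r2 -= 2·r1 → [0,0,-1,3]
  r3 -= -1·r1 → [0,0,3,-10]
  r3 -= -3·r2 → [0,0,0,-1]

L=[[1,0,0,0],[0,1,0,0],[-4,2,1,0],[5,-1,-3,1]] U=[[-4,-4,-3,0],[0,2,-1,-1],[0,0,-1,3],[0,0,0,-1]]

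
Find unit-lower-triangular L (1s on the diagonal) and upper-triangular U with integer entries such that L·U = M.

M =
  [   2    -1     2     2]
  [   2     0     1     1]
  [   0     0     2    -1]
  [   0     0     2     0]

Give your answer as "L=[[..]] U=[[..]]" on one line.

  r1 -= 1·r0 → [0,1,-1,-1]
  r2 -= 0·r0 → [0,0,2,-1]
  r3 -= 0·r0 → [0,0,2,0]
  r2 -= 0·r1 → [0,0,2,-1]
  r3 -= 0·r1 → [0,0,2,0]
  r3 -= 1·r2 → [0,0,0,1]

L=[[1,0,0,0],[1,1,0,0],[0,0,1,0],[0,0,1,1]] U=[[2,-1,2,2],[0,1,-1,-1],[0,0,2,-1],[0,0,0,1]]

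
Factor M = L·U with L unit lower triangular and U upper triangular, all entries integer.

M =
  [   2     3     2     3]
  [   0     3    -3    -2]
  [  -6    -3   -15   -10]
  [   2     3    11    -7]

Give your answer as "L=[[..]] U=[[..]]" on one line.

  row1 -= 0·row0 → [0,3,-3,-2]
  row2 -= -3·row0 → [0,6,-9,-1]
  row3 -= 1·row0 → [0,0,9,-10]
  row2 -= 2·row1 → [0,0,-3,3]
  row3 -= 0·row1 → [0,0,9,-10]
  row3 -= -3·row2 → [0,0,0,-1]

L=[[1,0,0,0],[0,1,0,0],[-3,2,1,0],[1,0,-3,1]] U=[[2,3,2,3],[0,3,-3,-2],[0,0,-3,3],[0,0,0,-1]]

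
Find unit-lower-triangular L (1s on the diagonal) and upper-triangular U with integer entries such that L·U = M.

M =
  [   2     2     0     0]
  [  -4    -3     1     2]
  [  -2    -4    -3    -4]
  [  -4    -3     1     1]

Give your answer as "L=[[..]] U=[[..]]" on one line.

  R1 -= -2·R0 → [0,1,1,2]
  R2 -= -1·R0 → [0,-2,-3,-4]
  R3 -= -2·R0 → [0,1,1,1]
  R2 -= -2·R1 → [0,0,-1,0]
  R3 -= 1·R1 → [0,0,0,-1]
  R3 -= 0·R2 → [0,0,0,-1]

L=[[1,0,0,0],[-2,1,0,0],[-1,-2,1,0],[-2,1,0,1]] U=[[2,2,0,0],[0,1,1,2],[0,0,-1,0],[0,0,0,-1]]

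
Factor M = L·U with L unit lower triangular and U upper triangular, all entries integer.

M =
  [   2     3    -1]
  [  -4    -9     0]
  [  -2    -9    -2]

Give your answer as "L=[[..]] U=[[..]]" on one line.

  R1 -= -2·R0 → [0,-3,-2]
  R2 -= -1·R0 → [0,-6,-3]
  R2 -= 2·R1 → [0,0,1]

L=[[1,0,0],[-2,1,0],[-1,2,1]] U=[[2,3,-1],[0,-3,-2],[0,0,1]]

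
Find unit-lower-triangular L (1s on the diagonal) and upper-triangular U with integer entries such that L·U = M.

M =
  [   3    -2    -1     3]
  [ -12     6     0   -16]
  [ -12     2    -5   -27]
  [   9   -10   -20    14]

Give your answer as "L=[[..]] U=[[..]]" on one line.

L=[[1,0,0,0],[-4,1,0,0],[-4,3,1,0],[3,2,-3,1]] U=[[3,-2,-1,3],[0,-2,-4,-4],[0,0,3,-3],[0,0,0,4]]

  R1 -= -4·R0 → [0,-2,-4,-4]
  R2 -= -4·R0 → [0,-6,-9,-15]
  R3 -= 3·R0 → [0,-4,-17,5]
  R2 -= 3·R1 → [0,0,3,-3]
  R3 -= 2·R1 → [0,0,-9,13]
  R3 -= -3·R2 → [0,0,0,4]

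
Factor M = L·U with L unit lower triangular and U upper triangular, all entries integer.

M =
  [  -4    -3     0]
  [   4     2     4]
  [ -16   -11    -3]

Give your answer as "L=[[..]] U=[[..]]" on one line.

L=[[1,0,0],[-1,1,0],[4,-1,1]] U=[[-4,-3,0],[0,-1,4],[0,0,1]]

  R1 -= -1·R0 → [0,-1,4]
  R2 -= 4·R0 → [0,1,-3]
  R2 -= -1·R1 → [0,0,1]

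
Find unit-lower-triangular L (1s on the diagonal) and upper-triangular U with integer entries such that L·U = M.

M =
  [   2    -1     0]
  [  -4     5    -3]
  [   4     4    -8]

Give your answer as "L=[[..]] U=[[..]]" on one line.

  R1 -= -2·R0 → [0,3,-3]
  R2 -= 2·R0 → [0,6,-8]
  R2 -= 2·R1 → [0,0,-2]

L=[[1,0,0],[-2,1,0],[2,2,1]] U=[[2,-1,0],[0,3,-3],[0,0,-2]]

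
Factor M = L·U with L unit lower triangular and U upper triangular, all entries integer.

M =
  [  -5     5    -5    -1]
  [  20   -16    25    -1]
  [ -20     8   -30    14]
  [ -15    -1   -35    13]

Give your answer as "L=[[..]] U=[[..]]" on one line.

L=[[1,0,0,0],[-4,1,0,0],[4,-3,1,0],[3,-4,0,1]] U=[[-5,5,-5,-1],[0,4,5,-5],[0,0,5,3],[0,0,0,-4]]

  R1 -= -4·R0 → [0,4,5,-5]
  R2 -= 4·R0 → [0,-12,-10,18]
  R3 -= 3·R0 → [0,-16,-20,16]
  R2 -= -3·R1 → [0,0,5,3]
  R3 -= -4·R1 → [0,0,0,-4]
  R3 -= 0·R2 → [0,0,0,-4]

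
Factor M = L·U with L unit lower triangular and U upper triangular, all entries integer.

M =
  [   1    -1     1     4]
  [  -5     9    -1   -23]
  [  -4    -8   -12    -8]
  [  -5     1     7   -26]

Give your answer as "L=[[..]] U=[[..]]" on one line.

L=[[1,0,0,0],[-5,1,0,0],[-4,-3,1,0],[-5,-1,4,1]] U=[[1,-1,1,4],[0,4,4,-3],[0,0,4,-1],[0,0,0,-5]]

  R1 -= -5·R0 → [0,4,4,-3]
  R2 -= -4·R0 → [0,-12,-8,8]
  R3 -= -5·R0 → [0,-4,12,-6]
  R2 -= -3·R1 → [0,0,4,-1]
  R3 -= -1·R1 → [0,0,16,-9]
  R3 -= 4·R2 → [0,0,0,-5]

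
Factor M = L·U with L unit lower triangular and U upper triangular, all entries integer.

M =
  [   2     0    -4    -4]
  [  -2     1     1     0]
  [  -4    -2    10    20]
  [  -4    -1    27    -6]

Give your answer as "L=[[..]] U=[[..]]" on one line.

L=[[1,0,0,0],[-1,1,0,0],[-2,-2,1,0],[-2,-1,-4,1]] U=[[2,0,-4,-4],[0,1,-3,-4],[0,0,-4,4],[0,0,0,-2]]

  R1 -= -1·R0 → [0,1,-3,-4]
  R2 -= -2·R0 → [0,-2,2,12]
  R3 -= -2·R0 → [0,-1,19,-14]
  R2 -= -2·R1 → [0,0,-4,4]
  R3 -= -1·R1 → [0,0,16,-18]
  R3 -= -4·R2 → [0,0,0,-2]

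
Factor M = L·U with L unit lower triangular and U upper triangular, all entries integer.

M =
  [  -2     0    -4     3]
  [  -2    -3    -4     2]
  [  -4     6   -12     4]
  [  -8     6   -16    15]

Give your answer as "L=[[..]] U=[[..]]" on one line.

L=[[1,0,0,0],[1,1,0,0],[2,-2,1,0],[4,-2,0,1]] U=[[-2,0,-4,3],[0,-3,0,-1],[0,0,-4,-4],[0,0,0,1]]

  row1 -= 1·row0 → [0,-3,0,-1]
  row2 -= 2·row0 → [0,6,-4,-2]
  row3 -= 4·row0 → [0,6,0,3]
  row2 -= -2·row1 → [0,0,-4,-4]
  row3 -= -2·row1 → [0,0,0,1]
  row3 -= 0·row2 → [0,0,0,1]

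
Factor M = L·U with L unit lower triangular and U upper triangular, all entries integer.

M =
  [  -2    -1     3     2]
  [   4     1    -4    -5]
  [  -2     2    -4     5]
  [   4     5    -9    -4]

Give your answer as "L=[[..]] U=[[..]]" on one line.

  row1 -= -2·row0 → [0,-1,2,-1]
  row2 -= 1·row0 → [0,3,-7,3]
  row3 -= -2·row0 → [0,3,-3,0]
  row2 -= -3·row1 → [0,0,-1,0]
  row3 -= -3·row1 → [0,0,3,-3]
  row3 -= -3·row2 → [0,0,0,-3]

L=[[1,0,0,0],[-2,1,0,0],[1,-3,1,0],[-2,-3,-3,1]] U=[[-2,-1,3,2],[0,-1,2,-1],[0,0,-1,0],[0,0,0,-3]]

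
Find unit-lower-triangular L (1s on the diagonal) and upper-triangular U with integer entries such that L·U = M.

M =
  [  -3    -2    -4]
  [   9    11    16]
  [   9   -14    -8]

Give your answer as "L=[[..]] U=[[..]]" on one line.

  row1 -= -3·row0 → [0,5,4]
  row2 -= -3·row0 → [0,-20,-20]
  row2 -= -4·row1 → [0,0,-4]

L=[[1,0,0],[-3,1,0],[-3,-4,1]] U=[[-3,-2,-4],[0,5,4],[0,0,-4]]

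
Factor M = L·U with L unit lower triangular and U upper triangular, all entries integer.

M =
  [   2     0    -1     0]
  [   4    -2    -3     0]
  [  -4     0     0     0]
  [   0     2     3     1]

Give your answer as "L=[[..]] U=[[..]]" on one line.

  row1 -= 2·row0 → [0,-2,-1,0]
  row2 -= -2·row0 → [0,0,-2,0]
  row3 -= 0·row0 → [0,2,3,1]
  row2 -= 0·row1 → [0,0,-2,0]
  row3 -= -1·row1 → [0,0,2,1]
  row3 -= -1·row2 → [0,0,0,1]

L=[[1,0,0,0],[2,1,0,0],[-2,0,1,0],[0,-1,-1,1]] U=[[2,0,-1,0],[0,-2,-1,0],[0,0,-2,0],[0,0,0,1]]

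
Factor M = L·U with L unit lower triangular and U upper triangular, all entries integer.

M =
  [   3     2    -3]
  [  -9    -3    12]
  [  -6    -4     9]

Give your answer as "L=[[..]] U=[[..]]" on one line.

L=[[1,0,0],[-3,1,0],[-2,0,1]] U=[[3,2,-3],[0,3,3],[0,0,3]]

  r1 -= -3·r0 → [0,3,3]
  r2 -= -2·r0 → [0,0,3]
  r2 -= 0·r1 → [0,0,3]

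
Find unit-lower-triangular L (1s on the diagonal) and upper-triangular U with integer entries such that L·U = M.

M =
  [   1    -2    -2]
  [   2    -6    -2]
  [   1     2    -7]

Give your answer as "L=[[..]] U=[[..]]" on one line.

  row1 -= 2·row0 → [0,-2,2]
  row2 -= 1·row0 → [0,4,-5]
  row2 -= -2·row1 → [0,0,-1]

L=[[1,0,0],[2,1,0],[1,-2,1]] U=[[1,-2,-2],[0,-2,2],[0,0,-1]]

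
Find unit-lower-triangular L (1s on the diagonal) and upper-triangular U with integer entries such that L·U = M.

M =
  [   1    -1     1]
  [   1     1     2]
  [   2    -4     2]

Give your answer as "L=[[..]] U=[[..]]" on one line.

  R1 -= 1·R0 → [0,2,1]
  R2 -= 2·R0 → [0,-2,0]
  R2 -= -1·R1 → [0,0,1]

L=[[1,0,0],[1,1,0],[2,-1,1]] U=[[1,-1,1],[0,2,1],[0,0,1]]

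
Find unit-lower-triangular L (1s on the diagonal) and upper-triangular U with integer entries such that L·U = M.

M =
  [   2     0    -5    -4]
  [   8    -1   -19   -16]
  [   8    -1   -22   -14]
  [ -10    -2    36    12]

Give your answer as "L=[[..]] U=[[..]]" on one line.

L=[[1,0,0,0],[4,1,0,0],[4,1,1,0],[-5,2,-3,1]] U=[[2,0,-5,-4],[0,-1,1,0],[0,0,-3,2],[0,0,0,-2]]

  row1 -= 4·row0 → [0,-1,1,0]
  row2 -= 4·row0 → [0,-1,-2,2]
  row3 -= -5·row0 → [0,-2,11,-8]
  row2 -= 1·row1 → [0,0,-3,2]
  row3 -= 2·row1 → [0,0,9,-8]
  row3 -= -3·row2 → [0,0,0,-2]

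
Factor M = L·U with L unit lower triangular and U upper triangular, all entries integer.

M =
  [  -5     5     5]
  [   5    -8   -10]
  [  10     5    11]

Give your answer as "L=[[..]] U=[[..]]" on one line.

  row1 -= -1·row0 → [0,-3,-5]
  row2 -= -2·row0 → [0,15,21]
  row2 -= -5·row1 → [0,0,-4]

L=[[1,0,0],[-1,1,0],[-2,-5,1]] U=[[-5,5,5],[0,-3,-5],[0,0,-4]]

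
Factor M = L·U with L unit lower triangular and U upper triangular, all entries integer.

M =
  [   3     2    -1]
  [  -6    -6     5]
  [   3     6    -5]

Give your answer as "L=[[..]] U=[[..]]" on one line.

L=[[1,0,0],[-2,1,0],[1,-2,1]] U=[[3,2,-1],[0,-2,3],[0,0,2]]

  R1 -= -2·R0 → [0,-2,3]
  R2 -= 1·R0 → [0,4,-4]
  R2 -= -2·R1 → [0,0,2]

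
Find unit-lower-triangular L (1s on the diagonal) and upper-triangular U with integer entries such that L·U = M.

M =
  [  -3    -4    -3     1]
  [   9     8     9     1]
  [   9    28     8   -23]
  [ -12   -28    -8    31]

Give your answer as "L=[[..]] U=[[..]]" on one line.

  r1 -= -3·r0 → [0,-4,0,4]
  r2 -= -3·r0 → [0,16,-1,-20]
  r3 -= 4·r0 → [0,-12,4,27]
  r2 -= -4·r1 → [0,0,-1,-4]
  r3 -= 3·r1 → [0,0,4,15]
  r3 -= -4·r2 → [0,0,0,-1]

L=[[1,0,0,0],[-3,1,0,0],[-3,-4,1,0],[4,3,-4,1]] U=[[-3,-4,-3,1],[0,-4,0,4],[0,0,-1,-4],[0,0,0,-1]]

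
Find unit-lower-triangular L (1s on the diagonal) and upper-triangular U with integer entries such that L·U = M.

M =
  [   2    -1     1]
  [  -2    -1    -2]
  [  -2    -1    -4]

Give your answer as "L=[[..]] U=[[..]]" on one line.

L=[[1,0,0],[-1,1,0],[-1,1,1]] U=[[2,-1,1],[0,-2,-1],[0,0,-2]]

  row1 -= -1·row0 → [0,-2,-1]
  row2 -= -1·row0 → [0,-2,-3]
  row2 -= 1·row1 → [0,0,-2]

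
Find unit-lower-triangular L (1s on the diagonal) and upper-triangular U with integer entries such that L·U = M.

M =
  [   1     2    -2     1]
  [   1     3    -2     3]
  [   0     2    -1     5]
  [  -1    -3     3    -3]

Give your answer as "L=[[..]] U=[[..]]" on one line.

  row1 -= 1·row0 → [0,1,0,2]
  row2 -= 0·row0 → [0,2,-1,5]
  row3 -= -1·row0 → [0,-1,1,-2]
  row2 -= 2·row1 → [0,0,-1,1]
  row3 -= -1·row1 → [0,0,1,0]
  row3 -= -1·row2 → [0,0,0,1]

L=[[1,0,0,0],[1,1,0,0],[0,2,1,0],[-1,-1,-1,1]] U=[[1,2,-2,1],[0,1,0,2],[0,0,-1,1],[0,0,0,1]]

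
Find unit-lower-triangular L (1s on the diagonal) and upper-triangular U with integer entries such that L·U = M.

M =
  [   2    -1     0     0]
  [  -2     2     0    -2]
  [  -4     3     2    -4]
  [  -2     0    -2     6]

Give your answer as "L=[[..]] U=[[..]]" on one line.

L=[[1,0,0,0],[-1,1,0,0],[-2,1,1,0],[-1,-1,-1,1]] U=[[2,-1,0,0],[0,1,0,-2],[0,0,2,-2],[0,0,0,2]]

  row1 -= -1·row0 → [0,1,0,-2]
  row2 -= -2·row0 → [0,1,2,-4]
  row3 -= -1·row0 → [0,-1,-2,6]
  row2 -= 1·row1 → [0,0,2,-2]
  row3 -= -1·row1 → [0,0,-2,4]
  row3 -= -1·row2 → [0,0,0,2]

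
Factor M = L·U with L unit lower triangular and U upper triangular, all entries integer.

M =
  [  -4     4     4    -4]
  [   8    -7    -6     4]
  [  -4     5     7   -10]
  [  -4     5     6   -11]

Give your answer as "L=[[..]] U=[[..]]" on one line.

L=[[1,0,0,0],[-2,1,0,0],[1,1,1,0],[1,1,0,1]] U=[[-4,4,4,-4],[0,1,2,-4],[0,0,1,-2],[0,0,0,-3]]

  r1 -= -2·r0 → [0,1,2,-4]
  r2 -= 1·r0 → [0,1,3,-6]
  r3 -= 1·r0 → [0,1,2,-7]
  r2 -= 1·r1 → [0,0,1,-2]
  r3 -= 1·r1 → [0,0,0,-3]
  r3 -= 0·r2 → [0,0,0,-3]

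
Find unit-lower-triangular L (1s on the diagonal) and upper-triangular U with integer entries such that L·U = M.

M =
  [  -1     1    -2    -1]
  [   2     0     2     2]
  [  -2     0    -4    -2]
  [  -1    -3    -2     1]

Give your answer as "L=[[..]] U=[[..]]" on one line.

L=[[1,0,0,0],[-2,1,0,0],[2,-1,1,0],[1,-2,2,1]] U=[[-1,1,-2,-1],[0,2,-2,0],[0,0,-2,0],[0,0,0,2]]

  r1 -= -2·r0 → [0,2,-2,0]
  r2 -= 2·r0 → [0,-2,0,0]
  r3 -= 1·r0 → [0,-4,0,2]
  r2 -= -1·r1 → [0,0,-2,0]
  r3 -= -2·r1 → [0,0,-4,2]
  r3 -= 2·r2 → [0,0,0,2]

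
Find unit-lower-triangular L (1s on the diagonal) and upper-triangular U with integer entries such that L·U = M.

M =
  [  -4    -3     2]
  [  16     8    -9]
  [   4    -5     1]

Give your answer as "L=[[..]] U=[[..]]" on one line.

L=[[1,0,0],[-4,1,0],[-1,2,1]] U=[[-4,-3,2],[0,-4,-1],[0,0,5]]

  r1 -= -4·r0 → [0,-4,-1]
  r2 -= -1·r0 → [0,-8,3]
  r2 -= 2·r1 → [0,0,5]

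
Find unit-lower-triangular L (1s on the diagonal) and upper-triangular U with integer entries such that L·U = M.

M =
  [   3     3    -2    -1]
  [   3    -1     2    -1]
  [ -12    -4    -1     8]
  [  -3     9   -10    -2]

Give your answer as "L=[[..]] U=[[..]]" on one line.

  R1 -= 1·R0 → [0,-4,4,0]
  R2 -= -4·R0 → [0,8,-9,4]
  R3 -= -1·R0 → [0,12,-12,-3]
  R2 -= -2·R1 → [0,0,-1,4]
  R3 -= -3·R1 → [0,0,0,-3]
  R3 -= 0·R2 → [0,0,0,-3]

L=[[1,0,0,0],[1,1,0,0],[-4,-2,1,0],[-1,-3,0,1]] U=[[3,3,-2,-1],[0,-4,4,0],[0,0,-1,4],[0,0,0,-3]]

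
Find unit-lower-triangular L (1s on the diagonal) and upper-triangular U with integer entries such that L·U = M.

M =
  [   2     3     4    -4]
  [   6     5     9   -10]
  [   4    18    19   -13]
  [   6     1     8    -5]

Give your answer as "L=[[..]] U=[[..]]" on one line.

L=[[1,0,0,0],[3,1,0,0],[2,-3,1,0],[3,2,1,1]] U=[[2,3,4,-4],[0,-4,-3,2],[0,0,2,1],[0,0,0,2]]

  row1 -= 3·row0 → [0,-4,-3,2]
  row2 -= 2·row0 → [0,12,11,-5]
  row3 -= 3·row0 → [0,-8,-4,7]
  row2 -= -3·row1 → [0,0,2,1]
  row3 -= 2·row1 → [0,0,2,3]
  row3 -= 1·row2 → [0,0,0,2]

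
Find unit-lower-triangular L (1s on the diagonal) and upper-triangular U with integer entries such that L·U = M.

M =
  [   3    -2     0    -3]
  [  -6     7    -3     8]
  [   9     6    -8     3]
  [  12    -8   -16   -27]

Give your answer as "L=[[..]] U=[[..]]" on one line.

L=[[1,0,0,0],[-2,1,0,0],[3,4,1,0],[4,0,-4,1]] U=[[3,-2,0,-3],[0,3,-3,2],[0,0,4,4],[0,0,0,1]]

  row1 -= -2·row0 → [0,3,-3,2]
  row2 -= 3·row0 → [0,12,-8,12]
  row3 -= 4·row0 → [0,0,-16,-15]
  row2 -= 4·row1 → [0,0,4,4]
  row3 -= 0·row1 → [0,0,-16,-15]
  row3 -= -4·row2 → [0,0,0,1]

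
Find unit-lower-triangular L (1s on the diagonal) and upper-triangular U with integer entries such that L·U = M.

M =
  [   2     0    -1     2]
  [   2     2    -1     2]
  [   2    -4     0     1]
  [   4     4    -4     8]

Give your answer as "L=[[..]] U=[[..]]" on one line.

L=[[1,0,0,0],[1,1,0,0],[1,-2,1,0],[2,2,-2,1]] U=[[2,0,-1,2],[0,2,0,0],[0,0,1,-1],[0,0,0,2]]

  r1 -= 1·r0 → [0,2,0,0]
  r2 -= 1·r0 → [0,-4,1,-1]
  r3 -= 2·r0 → [0,4,-2,4]
  r2 -= -2·r1 → [0,0,1,-1]
  r3 -= 2·r1 → [0,0,-2,4]
  r3 -= -2·r2 → [0,0,0,2]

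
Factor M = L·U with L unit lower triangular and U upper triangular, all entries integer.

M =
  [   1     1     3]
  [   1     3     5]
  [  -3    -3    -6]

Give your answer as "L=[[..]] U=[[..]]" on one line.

  r1 -= 1·r0 → [0,2,2]
  r2 -= -3·r0 → [0,0,3]
  r2 -= 0·r1 → [0,0,3]

L=[[1,0,0],[1,1,0],[-3,0,1]] U=[[1,1,3],[0,2,2],[0,0,3]]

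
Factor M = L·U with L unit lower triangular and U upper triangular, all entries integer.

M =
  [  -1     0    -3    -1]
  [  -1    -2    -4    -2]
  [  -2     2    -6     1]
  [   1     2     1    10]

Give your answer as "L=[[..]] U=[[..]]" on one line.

L=[[1,0,0,0],[1,1,0,0],[2,-1,1,0],[-1,-1,3,1]] U=[[-1,0,-3,-1],[0,-2,-1,-1],[0,0,-1,2],[0,0,0,2]]

  R1 -= 1·R0 → [0,-2,-1,-1]
  R2 -= 2·R0 → [0,2,0,3]
  R3 -= -1·R0 → [0,2,-2,9]
  R2 -= -1·R1 → [0,0,-1,2]
  R3 -= -1·R1 → [0,0,-3,8]
  R3 -= 3·R2 → [0,0,0,2]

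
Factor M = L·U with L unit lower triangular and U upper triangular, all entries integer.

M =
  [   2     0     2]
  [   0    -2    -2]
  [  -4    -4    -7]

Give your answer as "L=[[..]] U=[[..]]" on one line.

  row1 -= 0·row0 → [0,-2,-2]
  row2 -= -2·row0 → [0,-4,-3]
  row2 -= 2·row1 → [0,0,1]

L=[[1,0,0],[0,1,0],[-2,2,1]] U=[[2,0,2],[0,-2,-2],[0,0,1]]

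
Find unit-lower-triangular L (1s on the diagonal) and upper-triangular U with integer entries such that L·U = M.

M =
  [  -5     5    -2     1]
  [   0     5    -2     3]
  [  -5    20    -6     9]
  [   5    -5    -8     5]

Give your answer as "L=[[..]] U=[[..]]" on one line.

L=[[1,0,0,0],[0,1,0,0],[1,3,1,0],[-1,0,-5,1]] U=[[-5,5,-2,1],[0,5,-2,3],[0,0,2,-1],[0,0,0,1]]

  R1 -= 0·R0 → [0,5,-2,3]
  R2 -= 1·R0 → [0,15,-4,8]
  R3 -= -1·R0 → [0,0,-10,6]
  R2 -= 3·R1 → [0,0,2,-1]
  R3 -= 0·R1 → [0,0,-10,6]
  R3 -= -5·R2 → [0,0,0,1]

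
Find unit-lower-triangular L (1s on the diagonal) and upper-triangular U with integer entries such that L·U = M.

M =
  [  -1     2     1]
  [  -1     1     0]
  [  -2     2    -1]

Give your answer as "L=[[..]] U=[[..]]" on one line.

  r1 -= 1·r0 → [0,-1,-1]
  r2 -= 2·r0 → [0,-2,-3]
  r2 -= 2·r1 → [0,0,-1]

L=[[1,0,0],[1,1,0],[2,2,1]] U=[[-1,2,1],[0,-1,-1],[0,0,-1]]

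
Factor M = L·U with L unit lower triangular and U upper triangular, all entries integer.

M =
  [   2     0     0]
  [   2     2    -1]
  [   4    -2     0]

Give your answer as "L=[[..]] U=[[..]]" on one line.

  r1 -= 1·r0 → [0,2,-1]
  r2 -= 2·r0 → [0,-2,0]
  r2 -= -1·r1 → [0,0,-1]

L=[[1,0,0],[1,1,0],[2,-1,1]] U=[[2,0,0],[0,2,-1],[0,0,-1]]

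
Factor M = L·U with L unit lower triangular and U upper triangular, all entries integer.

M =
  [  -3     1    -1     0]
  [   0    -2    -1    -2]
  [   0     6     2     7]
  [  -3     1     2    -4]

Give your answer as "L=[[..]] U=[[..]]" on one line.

  R1 -= 0·R0 → [0,-2,-1,-2]
  R2 -= 0·R0 → [0,6,2,7]
  R3 -= 1·R0 → [0,0,3,-4]
  R2 -= -3·R1 → [0,0,-1,1]
  R3 -= 0·R1 → [0,0,3,-4]
  R3 -= -3·R2 → [0,0,0,-1]

L=[[1,0,0,0],[0,1,0,0],[0,-3,1,0],[1,0,-3,1]] U=[[-3,1,-1,0],[0,-2,-1,-2],[0,0,-1,1],[0,0,0,-1]]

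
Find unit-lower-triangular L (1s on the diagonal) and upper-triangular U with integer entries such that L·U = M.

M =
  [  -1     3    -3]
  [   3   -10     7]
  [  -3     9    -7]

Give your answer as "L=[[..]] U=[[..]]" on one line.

L=[[1,0,0],[-3,1,0],[3,0,1]] U=[[-1,3,-3],[0,-1,-2],[0,0,2]]

  r1 -= -3·r0 → [0,-1,-2]
  r2 -= 3·r0 → [0,0,2]
  r2 -= 0·r1 → [0,0,2]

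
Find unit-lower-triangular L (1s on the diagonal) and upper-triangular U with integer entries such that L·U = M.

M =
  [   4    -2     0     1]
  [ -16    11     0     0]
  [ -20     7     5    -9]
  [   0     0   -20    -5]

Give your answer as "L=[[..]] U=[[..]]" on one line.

  R1 -= -4·R0 → [0,3,0,4]
  R2 -= -5·R0 → [0,-3,5,-4]
  R3 -= 0·R0 → [0,0,-20,-5]
  R2 -= -1·R1 → [0,0,5,0]
  R3 -= 0·R1 → [0,0,-20,-5]
  R3 -= -4·R2 → [0,0,0,-5]

L=[[1,0,0,0],[-4,1,0,0],[-5,-1,1,0],[0,0,-4,1]] U=[[4,-2,0,1],[0,3,0,4],[0,0,5,0],[0,0,0,-5]]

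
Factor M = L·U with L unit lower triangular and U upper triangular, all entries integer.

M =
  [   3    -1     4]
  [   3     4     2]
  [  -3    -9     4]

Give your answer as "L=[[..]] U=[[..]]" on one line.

L=[[1,0,0],[1,1,0],[-1,-2,1]] U=[[3,-1,4],[0,5,-2],[0,0,4]]

  row1 -= 1·row0 → [0,5,-2]
  row2 -= -1·row0 → [0,-10,8]
  row2 -= -2·row1 → [0,0,4]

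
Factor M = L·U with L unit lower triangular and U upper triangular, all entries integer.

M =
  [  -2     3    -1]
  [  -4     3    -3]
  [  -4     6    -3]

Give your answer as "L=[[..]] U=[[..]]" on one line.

  row1 -= 2·row0 → [0,-3,-1]
  row2 -= 2·row0 → [0,0,-1]
  row2 -= 0·row1 → [0,0,-1]

L=[[1,0,0],[2,1,0],[2,0,1]] U=[[-2,3,-1],[0,-3,-1],[0,0,-1]]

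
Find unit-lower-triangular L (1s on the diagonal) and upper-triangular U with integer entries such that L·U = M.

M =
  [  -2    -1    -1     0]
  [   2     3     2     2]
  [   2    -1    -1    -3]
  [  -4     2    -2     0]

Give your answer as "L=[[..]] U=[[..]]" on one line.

  r1 -= -1·r0 → [0,2,1,2]
  r2 -= -1·r0 → [0,-2,-2,-3]
  r3 -= 2·r0 → [0,4,0,0]
  r2 -= -1·r1 → [0,0,-1,-1]
  r3 -= 2·r1 → [0,0,-2,-4]
  r3 -= 2·r2 → [0,0,0,-2]

L=[[1,0,0,0],[-1,1,0,0],[-1,-1,1,0],[2,2,2,1]] U=[[-2,-1,-1,0],[0,2,1,2],[0,0,-1,-1],[0,0,0,-2]]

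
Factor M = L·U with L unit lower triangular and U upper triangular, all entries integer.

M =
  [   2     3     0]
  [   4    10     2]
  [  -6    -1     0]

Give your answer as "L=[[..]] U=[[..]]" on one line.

L=[[1,0,0],[2,1,0],[-3,2,1]] U=[[2,3,0],[0,4,2],[0,0,-4]]

  R1 -= 2·R0 → [0,4,2]
  R2 -= -3·R0 → [0,8,0]
  R2 -= 2·R1 → [0,0,-4]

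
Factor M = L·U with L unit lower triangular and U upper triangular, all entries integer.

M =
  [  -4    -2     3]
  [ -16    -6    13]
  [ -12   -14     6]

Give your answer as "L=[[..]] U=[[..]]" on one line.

  row1 -= 4·row0 → [0,2,1]
  row2 -= 3·row0 → [0,-8,-3]
  row2 -= -4·row1 → [0,0,1]

L=[[1,0,0],[4,1,0],[3,-4,1]] U=[[-4,-2,3],[0,2,1],[0,0,1]]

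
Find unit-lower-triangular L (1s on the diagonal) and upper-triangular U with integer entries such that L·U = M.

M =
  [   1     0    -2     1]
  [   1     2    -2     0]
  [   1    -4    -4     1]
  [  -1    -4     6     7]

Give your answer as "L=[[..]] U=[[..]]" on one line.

  r1 -= 1·r0 → [0,2,0,-1]
  r2 -= 1·r0 → [0,-4,-2,0]
  r3 -= -1·r0 → [0,-4,4,8]
  r2 -= -2·r1 → [0,0,-2,-2]
  r3 -= -2·r1 → [0,0,4,6]
  r3 -= -2·r2 → [0,0,0,2]

L=[[1,0,0,0],[1,1,0,0],[1,-2,1,0],[-1,-2,-2,1]] U=[[1,0,-2,1],[0,2,0,-1],[0,0,-2,-2],[0,0,0,2]]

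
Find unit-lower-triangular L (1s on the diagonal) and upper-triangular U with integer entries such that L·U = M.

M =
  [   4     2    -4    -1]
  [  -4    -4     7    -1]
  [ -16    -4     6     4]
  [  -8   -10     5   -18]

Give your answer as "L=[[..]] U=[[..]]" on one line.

  row1 -= -1·row0 → [0,-2,3,-2]
  row2 -= -4·row0 → [0,4,-10,0]
  row3 -= -2·row0 → [0,-6,-3,-20]
  row2 -= -2·row1 → [0,0,-4,-4]
  row3 -= 3·row1 → [0,0,-12,-14]
  row3 -= 3·row2 → [0,0,0,-2]

L=[[1,0,0,0],[-1,1,0,0],[-4,-2,1,0],[-2,3,3,1]] U=[[4,2,-4,-1],[0,-2,3,-2],[0,0,-4,-4],[0,0,0,-2]]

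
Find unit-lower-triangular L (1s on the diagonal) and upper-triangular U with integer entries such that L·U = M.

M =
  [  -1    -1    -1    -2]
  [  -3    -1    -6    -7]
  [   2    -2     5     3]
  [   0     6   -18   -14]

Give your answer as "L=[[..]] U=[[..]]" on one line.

L=[[1,0,0,0],[3,1,0,0],[-2,-2,1,0],[0,3,3,1]] U=[[-1,-1,-1,-2],[0,2,-3,-1],[0,0,-3,-3],[0,0,0,-2]]

  row1 -= 3·row0 → [0,2,-3,-1]
  row2 -= -2·row0 → [0,-4,3,-1]
  row3 -= 0·row0 → [0,6,-18,-14]
  row2 -= -2·row1 → [0,0,-3,-3]
  row3 -= 3·row1 → [0,0,-9,-11]
  row3 -= 3·row2 → [0,0,0,-2]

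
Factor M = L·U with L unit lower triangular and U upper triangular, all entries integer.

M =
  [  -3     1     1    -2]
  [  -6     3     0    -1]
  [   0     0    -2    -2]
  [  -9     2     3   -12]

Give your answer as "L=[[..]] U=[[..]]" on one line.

  row1 -= 2·row0 → [0,1,-2,3]
  row2 -= 0·row0 → [0,0,-2,-2]
  row3 -= 3·row0 → [0,-1,0,-6]
  row2 -= 0·row1 → [0,0,-2,-2]
  row3 -= -1·row1 → [0,0,-2,-3]
  row3 -= 1·row2 → [0,0,0,-1]

L=[[1,0,0,0],[2,1,0,0],[0,0,1,0],[3,-1,1,1]] U=[[-3,1,1,-2],[0,1,-2,3],[0,0,-2,-2],[0,0,0,-1]]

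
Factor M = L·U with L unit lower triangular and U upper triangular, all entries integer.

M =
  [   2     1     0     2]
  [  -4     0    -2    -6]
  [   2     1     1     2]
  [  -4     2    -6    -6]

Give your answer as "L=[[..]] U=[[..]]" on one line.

  r1 -= -2·r0 → [0,2,-2,-2]
  r2 -= 1·r0 → [0,0,1,0]
  r3 -= -2·r0 → [0,4,-6,-2]
  r2 -= 0·r1 → [0,0,1,0]
  r3 -= 2·r1 → [0,0,-2,2]
  r3 -= -2·r2 → [0,0,0,2]

L=[[1,0,0,0],[-2,1,0,0],[1,0,1,0],[-2,2,-2,1]] U=[[2,1,0,2],[0,2,-2,-2],[0,0,1,0],[0,0,0,2]]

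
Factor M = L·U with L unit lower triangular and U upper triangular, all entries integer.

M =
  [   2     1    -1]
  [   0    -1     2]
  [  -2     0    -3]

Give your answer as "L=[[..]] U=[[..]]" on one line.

L=[[1,0,0],[0,1,0],[-1,-1,1]] U=[[2,1,-1],[0,-1,2],[0,0,-2]]

  row1 -= 0·row0 → [0,-1,2]
  row2 -= -1·row0 → [0,1,-4]
  row2 -= -1·row1 → [0,0,-2]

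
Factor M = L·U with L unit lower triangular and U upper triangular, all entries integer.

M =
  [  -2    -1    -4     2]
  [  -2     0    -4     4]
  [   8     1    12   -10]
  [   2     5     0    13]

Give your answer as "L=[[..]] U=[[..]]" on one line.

L=[[1,0,0,0],[1,1,0,0],[-4,-3,1,0],[-1,4,1,1]] U=[[-2,-1,-4,2],[0,1,0,2],[0,0,-4,4],[0,0,0,3]]

  R1 -= 1·R0 → [0,1,0,2]
  R2 -= -4·R0 → [0,-3,-4,-2]
  R3 -= -1·R0 → [0,4,-4,15]
  R2 -= -3·R1 → [0,0,-4,4]
  R3 -= 4·R1 → [0,0,-4,7]
  R3 -= 1·R2 → [0,0,0,3]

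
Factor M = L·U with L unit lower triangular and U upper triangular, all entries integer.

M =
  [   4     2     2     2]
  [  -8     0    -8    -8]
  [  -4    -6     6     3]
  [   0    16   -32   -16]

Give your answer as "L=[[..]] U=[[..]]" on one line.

  row1 -= -2·row0 → [0,4,-4,-4]
  row2 -= -1·row0 → [0,-4,8,5]
  row3 -= 0·row0 → [0,16,-32,-16]
  row2 -= -1·row1 → [0,0,4,1]
  row3 -= 4·row1 → [0,0,-16,0]
  row3 -= -4·row2 → [0,0,0,4]

L=[[1,0,0,0],[-2,1,0,0],[-1,-1,1,0],[0,4,-4,1]] U=[[4,2,2,2],[0,4,-4,-4],[0,0,4,1],[0,0,0,4]]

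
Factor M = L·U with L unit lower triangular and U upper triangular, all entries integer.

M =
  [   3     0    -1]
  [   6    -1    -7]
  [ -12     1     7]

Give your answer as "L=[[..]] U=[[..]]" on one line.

  row1 -= 2·row0 → [0,-1,-5]
  row2 -= -4·row0 → [0,1,3]
  row2 -= -1·row1 → [0,0,-2]

L=[[1,0,0],[2,1,0],[-4,-1,1]] U=[[3,0,-1],[0,-1,-5],[0,0,-2]]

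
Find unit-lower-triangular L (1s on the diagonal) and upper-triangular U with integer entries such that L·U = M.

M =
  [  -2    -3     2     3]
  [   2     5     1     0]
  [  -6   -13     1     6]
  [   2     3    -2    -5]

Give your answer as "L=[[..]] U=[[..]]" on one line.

L=[[1,0,0,0],[-1,1,0,0],[3,-2,1,0],[-1,0,0,1]] U=[[-2,-3,2,3],[0,2,3,3],[0,0,1,3],[0,0,0,-2]]

  R1 -= -1·R0 → [0,2,3,3]
  R2 -= 3·R0 → [0,-4,-5,-3]
  R3 -= -1·R0 → [0,0,0,-2]
  R2 -= -2·R1 → [0,0,1,3]
  R3 -= 0·R1 → [0,0,0,-2]
  R3 -= 0·R2 → [0,0,0,-2]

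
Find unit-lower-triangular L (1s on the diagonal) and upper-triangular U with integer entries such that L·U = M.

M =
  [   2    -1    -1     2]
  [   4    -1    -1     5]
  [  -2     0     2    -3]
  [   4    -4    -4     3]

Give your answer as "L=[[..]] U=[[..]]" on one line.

  row1 -= 2·row0 → [0,1,1,1]
  row2 -= -1·row0 → [0,-1,1,-1]
  row3 -= 2·row0 → [0,-2,-2,-1]
  row2 -= -1·row1 → [0,0,2,0]
  row3 -= -2·row1 → [0,0,0,1]
  row3 -= 0·row2 → [0,0,0,1]

L=[[1,0,0,0],[2,1,0,0],[-1,-1,1,0],[2,-2,0,1]] U=[[2,-1,-1,2],[0,1,1,1],[0,0,2,0],[0,0,0,1]]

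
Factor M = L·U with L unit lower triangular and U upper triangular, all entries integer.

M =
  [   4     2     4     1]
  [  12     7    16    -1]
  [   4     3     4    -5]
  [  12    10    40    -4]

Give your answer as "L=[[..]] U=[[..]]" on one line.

L=[[1,0,0,0],[3,1,0,0],[1,1,1,0],[3,4,-3,1]] U=[[4,2,4,1],[0,1,4,-4],[0,0,-4,-2],[0,0,0,3]]

  R1 -= 3·R0 → [0,1,4,-4]
  R2 -= 1·R0 → [0,1,0,-6]
  R3 -= 3·R0 → [0,4,28,-7]
  R2 -= 1·R1 → [0,0,-4,-2]
  R3 -= 4·R1 → [0,0,12,9]
  R3 -= -3·R2 → [0,0,0,3]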